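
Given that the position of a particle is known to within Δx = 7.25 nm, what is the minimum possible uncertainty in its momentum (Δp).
7.273 × 10^-27 kg·m/s

Using the Heisenberg uncertainty principle:
ΔxΔp ≥ ℏ/2

The minimum uncertainty in momentum is:
Δp_min = ℏ/(2Δx)
Δp_min = (1.055e-34 J·s) / (2 × 7.250e-09 m)
Δp_min = 7.273e-27 kg·m/s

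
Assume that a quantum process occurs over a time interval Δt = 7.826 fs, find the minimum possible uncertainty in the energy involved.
42.053 meV

Using the energy-time uncertainty principle:
ΔEΔt ≥ ℏ/2

The minimum uncertainty in energy is:
ΔE_min = ℏ/(2Δt)
ΔE_min = (1.055e-34 J·s) / (2 × 7.826e-15 s)
ΔE_min = 6.738e-21 J = 42.053 meV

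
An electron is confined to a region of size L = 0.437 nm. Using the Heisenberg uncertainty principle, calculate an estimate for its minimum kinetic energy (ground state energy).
49.877 meV

Using the uncertainty principle to estimate ground state energy:

1. The position uncertainty is approximately the confinement size:
   Δx ≈ L = 4.370e-10 m

2. From ΔxΔp ≥ ℏ/2, the minimum momentum uncertainty is:
   Δp ≈ ℏ/(2L) = 1.207e-25 kg·m/s

3. The kinetic energy is approximately:
   KE ≈ (Δp)²/(2m) = (1.207e-25)²/(2 × 9.109e-31 kg)
   KE ≈ 7.991e-21 J = 49.877 meV

This is an order-of-magnitude estimate of the ground state energy.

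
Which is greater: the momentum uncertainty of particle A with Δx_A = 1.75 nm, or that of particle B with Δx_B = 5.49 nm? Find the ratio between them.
Particle A has the larger minimum momentum uncertainty, by a factor of 3.14.

For each particle, the minimum momentum uncertainty is Δp_min = ℏ/(2Δx):

Particle A: Δp_A = ℏ/(2×1.750e-09 m) = 3.013e-26 kg·m/s
Particle B: Δp_B = ℏ/(2×5.490e-09 m) = 9.604e-27 kg·m/s

Ratio: Δp_A/Δp_B = 3.14

Since Δp_min ∝ 1/Δx, the particle with smaller position uncertainty (A) has larger momentum uncertainty.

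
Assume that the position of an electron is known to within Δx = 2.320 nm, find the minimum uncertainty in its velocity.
24.950 km/s

Using the Heisenberg uncertainty principle and Δp = mΔv:
ΔxΔp ≥ ℏ/2
Δx(mΔv) ≥ ℏ/2

The minimum uncertainty in velocity is:
Δv_min = ℏ/(2mΔx)
Δv_min = (1.055e-34 J·s) / (2 × 9.109e-31 kg × 2.320e-09 m)
Δv_min = 2.495e+04 m/s = 24.950 km/s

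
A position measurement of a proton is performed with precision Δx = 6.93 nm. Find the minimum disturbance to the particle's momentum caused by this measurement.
7.609 × 10^-27 kg·m/s

The uncertainty principle implies that measuring position disturbs momentum:
ΔxΔp ≥ ℏ/2

When we measure position with precision Δx, we necessarily introduce a momentum uncertainty:
Δp ≥ ℏ/(2Δx)
Δp_min = (1.055e-34 J·s) / (2 × 6.930e-09 m)
Δp_min = 7.609e-27 kg·m/s

The more precisely we measure position, the greater the momentum disturbance.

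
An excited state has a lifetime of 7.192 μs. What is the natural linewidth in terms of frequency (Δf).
11.065 kHz

Using the energy-time uncertainty principle and E = hf:
ΔEΔt ≥ ℏ/2
hΔf·Δt ≥ ℏ/2

The minimum frequency uncertainty is:
Δf = ℏ/(2hτ) = 1/(4πτ)
Δf = 1/(4π × 7.192e-06 s)
Δf = 1.106e+04 Hz = 11.065 kHz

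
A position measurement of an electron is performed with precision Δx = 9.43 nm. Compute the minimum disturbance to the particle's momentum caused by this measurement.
5.592 × 10^-27 kg·m/s

The uncertainty principle implies that measuring position disturbs momentum:
ΔxΔp ≥ ℏ/2

When we measure position with precision Δx, we necessarily introduce a momentum uncertainty:
Δp ≥ ℏ/(2Δx)
Δp_min = (1.055e-34 J·s) / (2 × 9.430e-09 m)
Δp_min = 5.592e-27 kg·m/s

The more precisely we measure position, the greater the momentum disturbance.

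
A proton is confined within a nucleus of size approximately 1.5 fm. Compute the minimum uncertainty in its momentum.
3.515 × 10^-20 kg·m/s

Using the Heisenberg uncertainty principle:
ΔxΔp ≥ ℏ/2

With Δx ≈ L = 1.500e-15 m (the confinement size):
Δp_min = ℏ/(2Δx)
Δp_min = (1.055e-34 J·s) / (2 × 1.500e-15 m)
Δp_min = 3.515e-20 kg·m/s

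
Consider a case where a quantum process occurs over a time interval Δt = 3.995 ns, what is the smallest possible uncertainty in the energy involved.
82.379 neV

Using the energy-time uncertainty principle:
ΔEΔt ≥ ℏ/2

The minimum uncertainty in energy is:
ΔE_min = ℏ/(2Δt)
ΔE_min = (1.055e-34 J·s) / (2 × 3.995e-09 s)
ΔE_min = 1.320e-26 J = 82.379 neV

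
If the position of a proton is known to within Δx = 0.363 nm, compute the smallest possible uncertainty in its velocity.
86.844 m/s

Using the Heisenberg uncertainty principle and Δp = mΔv:
ΔxΔp ≥ ℏ/2
Δx(mΔv) ≥ ℏ/2

The minimum uncertainty in velocity is:
Δv_min = ℏ/(2mΔx)
Δv_min = (1.055e-34 J·s) / (2 × 1.673e-27 kg × 3.630e-10 m)
Δv_min = 8.684e+01 m/s = 86.844 m/s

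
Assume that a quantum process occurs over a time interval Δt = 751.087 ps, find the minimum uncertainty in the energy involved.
438.173 neV

Using the energy-time uncertainty principle:
ΔEΔt ≥ ℏ/2

The minimum uncertainty in energy is:
ΔE_min = ℏ/(2Δt)
ΔE_min = (1.055e-34 J·s) / (2 × 7.511e-10 s)
ΔE_min = 7.020e-26 J = 438.173 neV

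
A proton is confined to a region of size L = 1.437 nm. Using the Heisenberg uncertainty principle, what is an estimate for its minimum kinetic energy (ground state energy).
2.512 μeV

Using the uncertainty principle to estimate ground state energy:

1. The position uncertainty is approximately the confinement size:
   Δx ≈ L = 1.437e-09 m

2. From ΔxΔp ≥ ℏ/2, the minimum momentum uncertainty is:
   Δp ≈ ℏ/(2L) = 3.669e-26 kg·m/s

3. The kinetic energy is approximately:
   KE ≈ (Δp)²/(2m) = (3.669e-26)²/(2 × 1.673e-27 kg)
   KE ≈ 4.025e-25 J = 2.512 μeV

This is an order-of-magnitude estimate of the ground state energy.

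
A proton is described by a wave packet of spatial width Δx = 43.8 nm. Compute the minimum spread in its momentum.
1.204 × 10^-27 kg·m/s

For a wave packet, the spatial width Δx and momentum spread Δp are related by the uncertainty principle:
ΔxΔp ≥ ℏ/2

The minimum momentum spread is:
Δp_min = ℏ/(2Δx)
Δp_min = (1.055e-34 J·s) / (2 × 4.380e-08 m)
Δp_min = 1.204e-27 kg·m/s

A wave packet cannot have both a well-defined position and well-defined momentum.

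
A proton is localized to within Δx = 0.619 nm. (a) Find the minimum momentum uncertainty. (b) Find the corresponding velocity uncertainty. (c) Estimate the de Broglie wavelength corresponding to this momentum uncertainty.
(a) Δp_min = 8.518 × 10^-26 kg·m/s
(b) Δv_min = 50.928 m/s
(c) λ_dB = 7.779 nm

Step-by-step:

(a) From the uncertainty principle:
Δp_min = ℏ/(2Δx) = (1.055e-34 J·s)/(2 × 6.190e-10 m) = 8.518e-26 kg·m/s

(b) The velocity uncertainty:
Δv = Δp/m = (8.518e-26 kg·m/s)/(1.673e-27 kg) = 5.093e+01 m/s = 50.928 m/s

(c) The de Broglie wavelength for this momentum:
λ = h/p = (6.626e-34 J·s)/(8.518e-26 kg·m/s) = 7.779e-09 m = 7.779 nm

Note: The de Broglie wavelength is comparable to the localization size, as expected from wave-particle duality.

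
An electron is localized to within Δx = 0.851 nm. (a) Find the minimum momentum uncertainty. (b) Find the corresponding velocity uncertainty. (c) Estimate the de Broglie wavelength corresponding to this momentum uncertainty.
(a) Δp_min = 6.196 × 10^-26 kg·m/s
(b) Δv_min = 68.019 km/s
(c) λ_dB = 10.694 nm

Step-by-step:

(a) From the uncertainty principle:
Δp_min = ℏ/(2Δx) = (1.055e-34 J·s)/(2 × 8.510e-10 m) = 6.196e-26 kg·m/s

(b) The velocity uncertainty:
Δv = Δp/m = (6.196e-26 kg·m/s)/(9.109e-31 kg) = 6.802e+04 m/s = 68.019 km/s

(c) The de Broglie wavelength for this momentum:
λ = h/p = (6.626e-34 J·s)/(6.196e-26 kg·m/s) = 1.069e-08 m = 10.694 nm

Note: The de Broglie wavelength is comparable to the localization size, as expected from wave-particle duality.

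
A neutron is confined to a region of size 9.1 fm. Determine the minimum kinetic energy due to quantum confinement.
62.557 keV

Using the uncertainty principle:

1. Position uncertainty: Δx ≈ 9.100e-15 m
2. Minimum momentum uncertainty: Δp = ℏ/(2Δx) = 5.794e-21 kg·m/s
3. Minimum kinetic energy:
   KE = (Δp)²/(2m) = (5.794e-21)²/(2 × 1.675e-27 kg)
   KE = 1.002e-14 J = 62.557 keV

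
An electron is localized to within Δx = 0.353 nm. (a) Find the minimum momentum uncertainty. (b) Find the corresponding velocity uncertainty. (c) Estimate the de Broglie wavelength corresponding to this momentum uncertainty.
(a) Δp_min = 1.494 × 10^-25 kg·m/s
(b) Δv_min = 163.977 km/s
(c) λ_dB = 4.436 nm

Step-by-step:

(a) From the uncertainty principle:
Δp_min = ℏ/(2Δx) = (1.055e-34 J·s)/(2 × 3.530e-10 m) = 1.494e-25 kg·m/s

(b) The velocity uncertainty:
Δv = Δp/m = (1.494e-25 kg·m/s)/(9.109e-31 kg) = 1.640e+05 m/s = 163.977 km/s

(c) The de Broglie wavelength for this momentum:
λ = h/p = (6.626e-34 J·s)/(1.494e-25 kg·m/s) = 4.436e-09 m = 4.436 nm

Note: The de Broglie wavelength is comparable to the localization size, as expected from wave-particle duality.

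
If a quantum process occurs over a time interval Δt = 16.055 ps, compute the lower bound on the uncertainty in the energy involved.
20.499 μeV

Using the energy-time uncertainty principle:
ΔEΔt ≥ ℏ/2

The minimum uncertainty in energy is:
ΔE_min = ℏ/(2Δt)
ΔE_min = (1.055e-34 J·s) / (2 × 1.605e-11 s)
ΔE_min = 3.284e-24 J = 20.499 μeV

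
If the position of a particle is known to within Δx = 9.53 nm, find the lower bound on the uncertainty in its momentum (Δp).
5.533 × 10^-27 kg·m/s

Using the Heisenberg uncertainty principle:
ΔxΔp ≥ ℏ/2

The minimum uncertainty in momentum is:
Δp_min = ℏ/(2Δx)
Δp_min = (1.055e-34 J·s) / (2 × 9.530e-09 m)
Δp_min = 5.533e-27 kg·m/s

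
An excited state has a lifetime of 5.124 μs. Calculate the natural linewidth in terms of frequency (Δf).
15.530 kHz

Using the energy-time uncertainty principle and E = hf:
ΔEΔt ≥ ℏ/2
hΔf·Δt ≥ ℏ/2

The minimum frequency uncertainty is:
Δf = ℏ/(2hτ) = 1/(4πτ)
Δf = 1/(4π × 5.124e-06 s)
Δf = 1.553e+04 Hz = 15.530 kHz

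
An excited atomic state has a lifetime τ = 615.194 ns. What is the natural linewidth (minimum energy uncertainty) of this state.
534.963 peV

Using the energy-time uncertainty principle:
ΔEΔt ≥ ℏ/2

The lifetime τ represents the time uncertainty Δt.
The natural linewidth (minimum energy uncertainty) is:

ΔE = ℏ/(2τ)
ΔE = (1.055e-34 J·s) / (2 × 6.152e-07 s)
ΔE = 8.571e-29 J = 534.963 peV

This natural linewidth limits the precision of spectroscopic measurements.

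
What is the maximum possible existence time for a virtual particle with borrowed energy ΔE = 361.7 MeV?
9.099 × 10^-25 s

Using the energy-time uncertainty principle:
ΔEΔt ≥ ℏ/2

For a virtual particle borrowing energy ΔE, the maximum lifetime is:
Δt_max = ℏ/(2ΔE)

Converting energy:
ΔE = 361.7 MeV = 5.795e-11 J

Δt_max = (1.055e-34 J·s) / (2 × 5.795e-11 J)
Δt_max = 9.099e-25 s = 9.099 × 10^-25 s

Virtual particles with higher borrowed energy exist for shorter times.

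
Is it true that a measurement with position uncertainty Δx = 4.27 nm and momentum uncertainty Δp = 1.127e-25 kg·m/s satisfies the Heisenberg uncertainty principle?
Yes, it satisfies the uncertainty principle.

Calculate the product ΔxΔp:
ΔxΔp = (4.270e-09 m) × (1.127e-25 kg·m/s)
ΔxΔp = 4.812e-34 J·s

Compare to the minimum allowed value ℏ/2:
ℏ/2 = 5.273e-35 J·s

Since ΔxΔp = 4.812e-34 J·s ≥ 5.273e-35 J·s = ℏ/2,
the measurement satisfies the uncertainty principle.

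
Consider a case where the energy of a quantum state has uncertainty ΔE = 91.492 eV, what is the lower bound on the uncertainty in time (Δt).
3.597 as

Using the energy-time uncertainty principle:
ΔEΔt ≥ ℏ/2

The minimum uncertainty in time is:
Δt_min = ℏ/(2ΔE)
Δt_min = (1.055e-34 J·s) / (2 × 1.466e-17 J)
Δt_min = 3.597e-18 s = 3.597 as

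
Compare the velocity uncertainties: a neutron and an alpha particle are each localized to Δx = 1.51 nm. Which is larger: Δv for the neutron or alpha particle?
The neutron has the larger minimum velocity uncertainty, by a ratio of 4.0.

For both particles, Δp_min = ℏ/(2Δx) = 3.492e-26 kg·m/s (same for both).

The velocity uncertainty is Δv = Δp/m:
- neutron: Δv = 3.492e-26 / 1.675e-27 = 2.085e+01 m/s = 20.848 m/s
- alpha particle: Δv = 3.492e-26 / 6.645e-27 = 5.255e+00 m/s = 5.255 m/s

Ratio: 2.085e+01 / 5.255e+00 = 4.0

The lighter particle has larger velocity uncertainty because Δv ∝ 1/m.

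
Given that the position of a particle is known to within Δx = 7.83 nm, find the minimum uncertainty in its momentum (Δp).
6.734 × 10^-27 kg·m/s

Using the Heisenberg uncertainty principle:
ΔxΔp ≥ ℏ/2

The minimum uncertainty in momentum is:
Δp_min = ℏ/(2Δx)
Δp_min = (1.055e-34 J·s) / (2 × 7.830e-09 m)
Δp_min = 6.734e-27 kg·m/s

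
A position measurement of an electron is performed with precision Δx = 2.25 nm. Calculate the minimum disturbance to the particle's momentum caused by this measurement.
2.343 × 10^-26 kg·m/s

The uncertainty principle implies that measuring position disturbs momentum:
ΔxΔp ≥ ℏ/2

When we measure position with precision Δx, we necessarily introduce a momentum uncertainty:
Δp ≥ ℏ/(2Δx)
Δp_min = (1.055e-34 J·s) / (2 × 2.250e-09 m)
Δp_min = 2.343e-26 kg·m/s

The more precisely we measure position, the greater the momentum disturbance.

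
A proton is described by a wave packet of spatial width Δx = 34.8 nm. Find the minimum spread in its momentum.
1.515 × 10^-27 kg·m/s

For a wave packet, the spatial width Δx and momentum spread Δp are related by the uncertainty principle:
ΔxΔp ≥ ℏ/2

The minimum momentum spread is:
Δp_min = ℏ/(2Δx)
Δp_min = (1.055e-34 J·s) / (2 × 3.480e-08 m)
Δp_min = 1.515e-27 kg·m/s

A wave packet cannot have both a well-defined position and well-defined momentum.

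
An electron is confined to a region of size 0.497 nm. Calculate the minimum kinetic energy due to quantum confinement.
38.561 meV

Using the uncertainty principle:

1. Position uncertainty: Δx ≈ 4.970e-10 m
2. Minimum momentum uncertainty: Δp = ℏ/(2Δx) = 1.061e-25 kg·m/s
3. Minimum kinetic energy:
   KE = (Δp)²/(2m) = (1.061e-25)²/(2 × 9.109e-31 kg)
   KE = 6.178e-21 J = 38.561 meV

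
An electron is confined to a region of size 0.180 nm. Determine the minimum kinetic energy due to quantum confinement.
293.980 meV

Using the uncertainty principle:

1. Position uncertainty: Δx ≈ 1.800e-10 m
2. Minimum momentum uncertainty: Δp = ℏ/(2Δx) = 2.929e-25 kg·m/s
3. Minimum kinetic energy:
   KE = (Δp)²/(2m) = (2.929e-25)²/(2 × 9.109e-31 kg)
   KE = 4.710e-20 J = 293.980 meV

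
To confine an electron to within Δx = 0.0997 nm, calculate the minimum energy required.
958.236 meV

Localizing a particle requires giving it sufficient momentum uncertainty:

1. From uncertainty principle: Δp ≥ ℏ/(2Δx)
   Δp_min = (1.055e-34 J·s) / (2 × 9.970e-11 m)
   Δp_min = 5.289e-25 kg·m/s

2. This momentum uncertainty corresponds to kinetic energy:
   KE ≈ (Δp)²/(2m) = (5.289e-25)²/(2 × 9.109e-31 kg)
   KE = 1.535e-19 J = 958.236 meV

Tighter localization requires more energy.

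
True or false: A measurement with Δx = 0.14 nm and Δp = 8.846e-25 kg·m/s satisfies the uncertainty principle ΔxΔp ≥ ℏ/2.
Yes, it satisfies the uncertainty principle.

Calculate the product ΔxΔp:
ΔxΔp = (1.400e-10 m) × (8.846e-25 kg·m/s)
ΔxΔp = 1.238e-34 J·s

Compare to the minimum allowed value ℏ/2:
ℏ/2 = 5.273e-35 J·s

Since ΔxΔp = 1.238e-34 J·s ≥ 5.273e-35 J·s = ℏ/2,
the measurement satisfies the uncertainty principle.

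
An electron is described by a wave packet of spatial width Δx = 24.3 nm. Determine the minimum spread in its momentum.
2.170 × 10^-27 kg·m/s

For a wave packet, the spatial width Δx and momentum spread Δp are related by the uncertainty principle:
ΔxΔp ≥ ℏ/2

The minimum momentum spread is:
Δp_min = ℏ/(2Δx)
Δp_min = (1.055e-34 J·s) / (2 × 2.430e-08 m)
Δp_min = 2.170e-27 kg·m/s

A wave packet cannot have both a well-defined position and well-defined momentum.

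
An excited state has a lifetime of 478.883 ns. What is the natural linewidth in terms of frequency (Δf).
166.173 kHz

Using the energy-time uncertainty principle and E = hf:
ΔEΔt ≥ ℏ/2
hΔf·Δt ≥ ℏ/2

The minimum frequency uncertainty is:
Δf = ℏ/(2hτ) = 1/(4πτ)
Δf = 1/(4π × 4.789e-07 s)
Δf = 1.662e+05 Hz = 166.173 kHz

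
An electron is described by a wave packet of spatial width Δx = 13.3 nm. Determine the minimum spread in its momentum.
3.965 × 10^-27 kg·m/s

For a wave packet, the spatial width Δx and momentum spread Δp are related by the uncertainty principle:
ΔxΔp ≥ ℏ/2

The minimum momentum spread is:
Δp_min = ℏ/(2Δx)
Δp_min = (1.055e-34 J·s) / (2 × 1.330e-08 m)
Δp_min = 3.965e-27 kg·m/s

A wave packet cannot have both a well-defined position and well-defined momentum.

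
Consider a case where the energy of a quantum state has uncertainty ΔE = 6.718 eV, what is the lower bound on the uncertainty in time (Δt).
48.989 as

Using the energy-time uncertainty principle:
ΔEΔt ≥ ℏ/2

The minimum uncertainty in time is:
Δt_min = ℏ/(2ΔE)
Δt_min = (1.055e-34 J·s) / (2 × 1.076e-18 J)
Δt_min = 4.899e-17 s = 48.989 as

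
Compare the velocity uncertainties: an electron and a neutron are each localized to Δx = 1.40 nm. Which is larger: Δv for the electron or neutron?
The electron has the larger minimum velocity uncertainty, by a ratio of 1838.7.

For both particles, Δp_min = ℏ/(2Δx) = 3.766e-26 kg·m/s (same for both).

The velocity uncertainty is Δv = Δp/m:
- electron: Δv = 3.766e-26 / 9.109e-31 = 4.135e+04 m/s = 41.346 km/s
- neutron: Δv = 3.766e-26 / 1.675e-27 = 2.249e+01 m/s = 22.487 m/s

Ratio: 4.135e+04 / 2.249e+01 = 1838.7

The lighter particle has larger velocity uncertainty because Δv ∝ 1/m.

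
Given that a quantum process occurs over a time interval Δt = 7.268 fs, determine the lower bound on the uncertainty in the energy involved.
45.282 meV

Using the energy-time uncertainty principle:
ΔEΔt ≥ ℏ/2

The minimum uncertainty in energy is:
ΔE_min = ℏ/(2Δt)
ΔE_min = (1.055e-34 J·s) / (2 × 7.268e-15 s)
ΔE_min = 7.255e-21 J = 45.282 meV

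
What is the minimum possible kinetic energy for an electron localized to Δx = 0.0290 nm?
11.326 eV

Localizing a particle requires giving it sufficient momentum uncertainty:

1. From uncertainty principle: Δp ≥ ℏ/(2Δx)
   Δp_min = (1.055e-34 J·s) / (2 × 2.900e-11 m)
   Δp_min = 1.818e-24 kg·m/s

2. This momentum uncertainty corresponds to kinetic energy:
   KE ≈ (Δp)²/(2m) = (1.818e-24)²/(2 × 9.109e-31 kg)
   KE = 1.815e-18 J = 11.326 eV

Tighter localization requires more energy.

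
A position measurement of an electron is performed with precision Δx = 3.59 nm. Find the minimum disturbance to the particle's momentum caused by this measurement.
1.469 × 10^-26 kg·m/s

The uncertainty principle implies that measuring position disturbs momentum:
ΔxΔp ≥ ℏ/2

When we measure position with precision Δx, we necessarily introduce a momentum uncertainty:
Δp ≥ ℏ/(2Δx)
Δp_min = (1.055e-34 J·s) / (2 × 3.590e-09 m)
Δp_min = 1.469e-26 kg·m/s

The more precisely we measure position, the greater the momentum disturbance.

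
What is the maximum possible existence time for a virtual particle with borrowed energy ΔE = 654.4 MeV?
5.029 × 10^-25 s

Using the energy-time uncertainty principle:
ΔEΔt ≥ ℏ/2

For a virtual particle borrowing energy ΔE, the maximum lifetime is:
Δt_max = ℏ/(2ΔE)

Converting energy:
ΔE = 654.4 MeV = 1.048e-10 J

Δt_max = (1.055e-34 J·s) / (2 × 1.048e-10 J)
Δt_max = 5.029e-25 s = 5.029 × 10^-25 s

Virtual particles with higher borrowed energy exist for shorter times.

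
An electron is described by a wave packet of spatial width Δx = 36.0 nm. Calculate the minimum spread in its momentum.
1.465 × 10^-27 kg·m/s

For a wave packet, the spatial width Δx and momentum spread Δp are related by the uncertainty principle:
ΔxΔp ≥ ℏ/2

The minimum momentum spread is:
Δp_min = ℏ/(2Δx)
Δp_min = (1.055e-34 J·s) / (2 × 3.600e-08 m)
Δp_min = 1.465e-27 kg·m/s

A wave packet cannot have both a well-defined position and well-defined momentum.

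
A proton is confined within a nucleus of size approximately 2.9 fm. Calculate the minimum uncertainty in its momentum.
1.818 × 10^-20 kg·m/s

Using the Heisenberg uncertainty principle:
ΔxΔp ≥ ℏ/2

With Δx ≈ L = 2.900e-15 m (the confinement size):
Δp_min = ℏ/(2Δx)
Δp_min = (1.055e-34 J·s) / (2 × 2.900e-15 m)
Δp_min = 1.818e-20 kg·m/s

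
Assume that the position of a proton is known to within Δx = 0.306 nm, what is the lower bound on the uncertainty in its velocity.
103.021 m/s

Using the Heisenberg uncertainty principle and Δp = mΔv:
ΔxΔp ≥ ℏ/2
Δx(mΔv) ≥ ℏ/2

The minimum uncertainty in velocity is:
Δv_min = ℏ/(2mΔx)
Δv_min = (1.055e-34 J·s) / (2 × 1.673e-27 kg × 3.060e-10 m)
Δv_min = 1.030e+02 m/s = 103.021 m/s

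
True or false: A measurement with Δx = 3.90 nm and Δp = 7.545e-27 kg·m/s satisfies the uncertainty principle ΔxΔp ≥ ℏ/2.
No, it violates the uncertainty principle (impossible measurement).

Calculate the product ΔxΔp:
ΔxΔp = (3.900e-09 m) × (7.545e-27 kg·m/s)
ΔxΔp = 2.943e-35 J·s

Compare to the minimum allowed value ℏ/2:
ℏ/2 = 5.273e-35 J·s

Since ΔxΔp = 2.943e-35 J·s < 5.273e-35 J·s = ℏ/2,
the measurement violates the uncertainty principle.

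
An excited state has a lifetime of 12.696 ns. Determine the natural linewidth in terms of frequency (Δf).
6.268 MHz

Using the energy-time uncertainty principle and E = hf:
ΔEΔt ≥ ℏ/2
hΔf·Δt ≥ ℏ/2

The minimum frequency uncertainty is:
Δf = ℏ/(2hτ) = 1/(4πτ)
Δf = 1/(4π × 1.270e-08 s)
Δf = 6.268e+06 Hz = 6.268 MHz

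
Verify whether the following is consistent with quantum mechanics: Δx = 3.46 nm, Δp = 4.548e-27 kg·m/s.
No, it violates the uncertainty principle (impossible measurement).

Calculate the product ΔxΔp:
ΔxΔp = (3.460e-09 m) × (4.548e-27 kg·m/s)
ΔxΔp = 1.574e-35 J·s

Compare to the minimum allowed value ℏ/2:
ℏ/2 = 5.273e-35 J·s

Since ΔxΔp = 1.574e-35 J·s < 5.273e-35 J·s = ℏ/2,
the measurement violates the uncertainty principle.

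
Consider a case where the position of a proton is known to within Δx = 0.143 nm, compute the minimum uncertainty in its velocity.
220.451 m/s

Using the Heisenberg uncertainty principle and Δp = mΔv:
ΔxΔp ≥ ℏ/2
Δx(mΔv) ≥ ℏ/2

The minimum uncertainty in velocity is:
Δv_min = ℏ/(2mΔx)
Δv_min = (1.055e-34 J·s) / (2 × 1.673e-27 kg × 1.430e-10 m)
Δv_min = 2.205e+02 m/s = 220.451 m/s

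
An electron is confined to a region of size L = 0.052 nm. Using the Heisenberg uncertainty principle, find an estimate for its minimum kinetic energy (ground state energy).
3.523 eV

Using the uncertainty principle to estimate ground state energy:

1. The position uncertainty is approximately the confinement size:
   Δx ≈ L = 5.200e-11 m

2. From ΔxΔp ≥ ℏ/2, the minimum momentum uncertainty is:
   Δp ≈ ℏ/(2L) = 1.014e-24 kg·m/s

3. The kinetic energy is approximately:
   KE ≈ (Δp)²/(2m) = (1.014e-24)²/(2 × 9.109e-31 kg)
   KE ≈ 5.644e-19 J = 3.523 eV

This is an order-of-magnitude estimate of the ground state energy.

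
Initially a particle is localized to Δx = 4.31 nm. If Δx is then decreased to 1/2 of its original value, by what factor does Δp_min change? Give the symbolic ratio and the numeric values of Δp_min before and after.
Original Δp_min = 1.223 × 10^-26 kg·m/s; new Δp'_min = 2.447 × 10^-26 kg·m/s; ratio Δp'_min/Δp_min = 2.

From the uncertainty principle ΔxΔp ≥ ℏ/2, the minimum momentum uncertainty is Δp_min = ℏ/(2Δx).

Original (Δx = 4.31 nm = 4.310e-09 m):
Δp_min = (1.055e-34 J·s)/(2 × 4.310e-09 m) = 1.223e-26 kg·m/s

When Δx → (1/2)Δx:
Δp'_min = ℏ/(2 × (1/2)Δx) = 2 × ℏ/(2Δx) = 2 × Δp_min
Δp'_min = 2 × 1.223e-26 kg·m/s = 2.447e-26 kg·m/s

Since Δp_min ∝ 1/Δx, when Δx is decreased to 1/2 of its original value, Δp_min increases to 2 times its original value.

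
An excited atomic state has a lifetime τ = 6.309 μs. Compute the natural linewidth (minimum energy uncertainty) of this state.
52.165 peV

Using the energy-time uncertainty principle:
ΔEΔt ≥ ℏ/2

The lifetime τ represents the time uncertainty Δt.
The natural linewidth (minimum energy uncertainty) is:

ΔE = ℏ/(2τ)
ΔE = (1.055e-34 J·s) / (2 × 6.309e-06 s)
ΔE = 8.358e-30 J = 52.165 peV

This natural linewidth limits the precision of spectroscopic measurements.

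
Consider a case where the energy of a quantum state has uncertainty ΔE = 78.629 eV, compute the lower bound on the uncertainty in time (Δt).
4.186 as

Using the energy-time uncertainty principle:
ΔEΔt ≥ ℏ/2

The minimum uncertainty in time is:
Δt_min = ℏ/(2ΔE)
Δt_min = (1.055e-34 J·s) / (2 × 1.260e-17 J)
Δt_min = 4.186e-18 s = 4.186 as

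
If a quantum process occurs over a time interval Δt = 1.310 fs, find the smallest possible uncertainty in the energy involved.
251.226 meV

Using the energy-time uncertainty principle:
ΔEΔt ≥ ℏ/2

The minimum uncertainty in energy is:
ΔE_min = ℏ/(2Δt)
ΔE_min = (1.055e-34 J·s) / (2 × 1.310e-15 s)
ΔE_min = 4.025e-20 J = 251.226 meV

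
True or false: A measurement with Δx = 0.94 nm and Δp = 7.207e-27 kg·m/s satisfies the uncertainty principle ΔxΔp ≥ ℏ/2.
No, it violates the uncertainty principle (impossible measurement).

Calculate the product ΔxΔp:
ΔxΔp = (9.400e-10 m) × (7.207e-27 kg·m/s)
ΔxΔp = 6.775e-36 J·s

Compare to the minimum allowed value ℏ/2:
ℏ/2 = 5.273e-35 J·s

Since ΔxΔp = 6.775e-36 J·s < 5.273e-35 J·s = ℏ/2,
the measurement violates the uncertainty principle.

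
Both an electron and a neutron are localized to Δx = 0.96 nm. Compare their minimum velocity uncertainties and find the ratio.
The electron has the larger minimum velocity uncertainty, by a ratio of 1838.7.

For both particles, Δp_min = ℏ/(2Δx) = 5.493e-26 kg·m/s (same for both).

The velocity uncertainty is Δv = Δp/m:
- electron: Δv = 5.493e-26 / 9.109e-31 = 6.030e+04 m/s = 60.296 km/s
- neutron: Δv = 5.493e-26 / 1.675e-27 = 3.279e+01 m/s = 32.793 m/s

Ratio: 6.030e+04 / 3.279e+01 = 1838.7

The lighter particle has larger velocity uncertainty because Δv ∝ 1/m.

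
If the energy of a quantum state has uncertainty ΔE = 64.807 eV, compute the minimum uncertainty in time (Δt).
5.078 as

Using the energy-time uncertainty principle:
ΔEΔt ≥ ℏ/2

The minimum uncertainty in time is:
Δt_min = ℏ/(2ΔE)
Δt_min = (1.055e-34 J·s) / (2 × 1.038e-17 J)
Δt_min = 5.078e-18 s = 5.078 as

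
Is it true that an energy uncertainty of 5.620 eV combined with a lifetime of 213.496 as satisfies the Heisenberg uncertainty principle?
Yes, it satisfies the uncertainty relation.

Calculate the product ΔEΔt:
ΔE = 5.620 eV = 9.004e-19 J
ΔEΔt = (9.004e-19 J) × (2.135e-16 s)
ΔEΔt = 1.922e-34 J·s

Compare to the minimum allowed value ℏ/2:
ℏ/2 = 5.273e-35 J·s

Since ΔEΔt = 1.922e-34 J·s ≥ 5.273e-35 J·s = ℏ/2,
this satisfies the uncertainty relation.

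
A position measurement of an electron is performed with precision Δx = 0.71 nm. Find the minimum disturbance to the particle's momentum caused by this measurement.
7.427 × 10^-26 kg·m/s

The uncertainty principle implies that measuring position disturbs momentum:
ΔxΔp ≥ ℏ/2

When we measure position with precision Δx, we necessarily introduce a momentum uncertainty:
Δp ≥ ℏ/(2Δx)
Δp_min = (1.055e-34 J·s) / (2 × 7.100e-10 m)
Δp_min = 7.427e-26 kg·m/s

The more precisely we measure position, the greater the momentum disturbance.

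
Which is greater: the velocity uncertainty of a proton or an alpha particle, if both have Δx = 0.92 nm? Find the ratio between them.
The proton has the larger minimum velocity uncertainty, by a ratio of 4.0.

For both particles, Δp_min = ℏ/(2Δx) = 5.731e-26 kg·m/s (same for both).

The velocity uncertainty is Δv = Δp/m:
- proton: Δv = 5.731e-26 / 1.673e-27 = 3.427e+01 m/s = 34.266 m/s
- alpha particle: Δv = 5.731e-26 / 6.645e-27 = 8.626e+00 m/s = 8.626 m/s

Ratio: 3.427e+01 / 8.626e+00 = 4.0

The lighter particle has larger velocity uncertainty because Δv ∝ 1/m.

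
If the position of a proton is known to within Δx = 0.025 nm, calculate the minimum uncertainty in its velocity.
1.261 km/s

Using the Heisenberg uncertainty principle and Δp = mΔv:
ΔxΔp ≥ ℏ/2
Δx(mΔv) ≥ ℏ/2

The minimum uncertainty in velocity is:
Δv_min = ℏ/(2mΔx)
Δv_min = (1.055e-34 J·s) / (2 × 1.673e-27 kg × 2.500e-11 m)
Δv_min = 1.261e+03 m/s = 1.261 km/s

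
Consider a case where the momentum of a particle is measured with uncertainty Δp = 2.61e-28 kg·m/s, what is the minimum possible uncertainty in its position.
202.025 nm

Using the Heisenberg uncertainty principle:
ΔxΔp ≥ ℏ/2

The minimum uncertainty in position is:
Δx_min = ℏ/(2Δp)
Δx_min = (1.055e-34 J·s) / (2 × 2.610e-28 kg·m/s)
Δx_min = 2.020e-07 m = 202.025 nm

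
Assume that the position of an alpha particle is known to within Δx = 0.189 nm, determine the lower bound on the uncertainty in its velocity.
41.987 m/s

Using the Heisenberg uncertainty principle and Δp = mΔv:
ΔxΔp ≥ ℏ/2
Δx(mΔv) ≥ ℏ/2

The minimum uncertainty in velocity is:
Δv_min = ℏ/(2mΔx)
Δv_min = (1.055e-34 J·s) / (2 × 6.645e-27 kg × 1.890e-10 m)
Δv_min = 4.199e+01 m/s = 41.987 m/s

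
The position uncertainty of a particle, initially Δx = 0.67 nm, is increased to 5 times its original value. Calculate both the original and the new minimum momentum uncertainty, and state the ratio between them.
Original Δp_min = 7.870 × 10^-26 kg·m/s; new Δp'_min = 1.574 × 10^-26 kg·m/s; ratio Δp'_min/Δp_min = 1/5.

From the uncertainty principle ΔxΔp ≥ ℏ/2, the minimum momentum uncertainty is Δp_min = ℏ/(2Δx).

Original (Δx = 0.67 nm = 6.700e-10 m):
Δp_min = (1.055e-34 J·s)/(2 × 6.700e-10 m) = 7.870e-26 kg·m/s

When Δx → 5Δx:
Δp'_min = ℏ/(2 × 5Δx) = (1/5) × ℏ/(2Δx) = (1/5) × Δp_min
Δp'_min = 1/5 × 7.870e-26 kg·m/s = 1.574e-26 kg·m/s

Since Δp_min ∝ 1/Δx, when Δx is increased to 5 times its original value, Δp_min decreases to 1/5 of its original value.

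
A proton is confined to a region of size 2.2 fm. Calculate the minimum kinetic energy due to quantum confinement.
1.072 MeV

Using the uncertainty principle:

1. Position uncertainty: Δx ≈ 2.200e-15 m
2. Minimum momentum uncertainty: Δp = ℏ/(2Δx) = 2.397e-20 kg·m/s
3. Minimum kinetic energy:
   KE = (Δp)²/(2m) = (2.397e-20)²/(2 × 1.673e-27 kg)
   KE = 1.717e-13 J = 1.072 MeV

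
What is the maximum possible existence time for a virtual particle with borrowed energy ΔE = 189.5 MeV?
1.737 ys

Using the energy-time uncertainty principle:
ΔEΔt ≥ ℏ/2

For a virtual particle borrowing energy ΔE, the maximum lifetime is:
Δt_max = ℏ/(2ΔE)

Converting energy:
ΔE = 189.5 MeV = 3.036e-11 J

Δt_max = (1.055e-34 J·s) / (2 × 3.036e-11 J)
Δt_max = 1.737e-24 s = 1.737 ys

Virtual particles with higher borrowed energy exist for shorter times.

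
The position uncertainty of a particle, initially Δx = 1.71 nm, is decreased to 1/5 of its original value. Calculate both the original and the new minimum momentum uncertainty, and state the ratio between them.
Original Δp_min = 3.084 × 10^-26 kg·m/s; new Δp'_min = 1.542 × 10^-25 kg·m/s; ratio Δp'_min/Δp_min = 5.

From the uncertainty principle ΔxΔp ≥ ℏ/2, the minimum momentum uncertainty is Δp_min = ℏ/(2Δx).

Original (Δx = 1.71 nm = 1.710e-09 m):
Δp_min = (1.055e-34 J·s)/(2 × 1.710e-09 m) = 3.084e-26 kg·m/s

When Δx → (1/5)Δx:
Δp'_min = ℏ/(2 × (1/5)Δx) = 5 × ℏ/(2Δx) = 5 × Δp_min
Δp'_min = 5 × 3.084e-26 kg·m/s = 1.542e-25 kg·m/s

Since Δp_min ∝ 1/Δx, when Δx is decreased to 1/5 of its original value, Δp_min increases to 5 times its original value.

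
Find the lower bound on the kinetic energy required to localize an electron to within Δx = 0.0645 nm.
2.290 eV

Localizing a particle requires giving it sufficient momentum uncertainty:

1. From uncertainty principle: Δp ≥ ℏ/(2Δx)
   Δp_min = (1.055e-34 J·s) / (2 × 6.450e-11 m)
   Δp_min = 8.175e-25 kg·m/s

2. This momentum uncertainty corresponds to kinetic energy:
   KE ≈ (Δp)²/(2m) = (8.175e-25)²/(2 × 9.109e-31 kg)
   KE = 3.668e-19 J = 2.290 eV

Tighter localization requires more energy.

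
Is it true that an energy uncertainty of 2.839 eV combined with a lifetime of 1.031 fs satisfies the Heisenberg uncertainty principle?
Yes, it satisfies the uncertainty relation.

Calculate the product ΔEΔt:
ΔE = 2.839 eV = 4.549e-19 J
ΔEΔt = (4.549e-19 J) × (1.031e-15 s)
ΔEΔt = 4.690e-34 J·s

Compare to the minimum allowed value ℏ/2:
ℏ/2 = 5.273e-35 J·s

Since ΔEΔt = 4.690e-34 J·s ≥ 5.273e-35 J·s = ℏ/2,
this satisfies the uncertainty relation.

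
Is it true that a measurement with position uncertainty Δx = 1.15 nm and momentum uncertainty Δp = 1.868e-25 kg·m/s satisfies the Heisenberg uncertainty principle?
Yes, it satisfies the uncertainty principle.

Calculate the product ΔxΔp:
ΔxΔp = (1.150e-09 m) × (1.868e-25 kg·m/s)
ΔxΔp = 2.148e-34 J·s

Compare to the minimum allowed value ℏ/2:
ℏ/2 = 5.273e-35 J·s

Since ΔxΔp = 2.148e-34 J·s ≥ 5.273e-35 J·s = ℏ/2,
the measurement satisfies the uncertainty principle.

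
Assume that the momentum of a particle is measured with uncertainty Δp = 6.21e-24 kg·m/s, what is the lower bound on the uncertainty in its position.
8.491 pm

Using the Heisenberg uncertainty principle:
ΔxΔp ≥ ℏ/2

The minimum uncertainty in position is:
Δx_min = ℏ/(2Δp)
Δx_min = (1.055e-34 J·s) / (2 × 6.210e-24 kg·m/s)
Δx_min = 8.491e-12 m = 8.491 pm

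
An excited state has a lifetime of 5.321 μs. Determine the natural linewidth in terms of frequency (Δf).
14.955 kHz

Using the energy-time uncertainty principle and E = hf:
ΔEΔt ≥ ℏ/2
hΔf·Δt ≥ ℏ/2

The minimum frequency uncertainty is:
Δf = ℏ/(2hτ) = 1/(4πτ)
Δf = 1/(4π × 5.321e-06 s)
Δf = 1.496e+04 Hz = 14.955 kHz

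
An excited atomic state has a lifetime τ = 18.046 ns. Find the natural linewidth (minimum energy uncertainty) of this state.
18.237 neV

Using the energy-time uncertainty principle:
ΔEΔt ≥ ℏ/2

The lifetime τ represents the time uncertainty Δt.
The natural linewidth (minimum energy uncertainty) is:

ΔE = ℏ/(2τ)
ΔE = (1.055e-34 J·s) / (2 × 1.805e-08 s)
ΔE = 2.922e-27 J = 18.237 neV

This natural linewidth limits the precision of spectroscopic measurements.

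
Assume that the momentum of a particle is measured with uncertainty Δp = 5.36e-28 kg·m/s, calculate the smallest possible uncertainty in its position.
98.374 nm

Using the Heisenberg uncertainty principle:
ΔxΔp ≥ ℏ/2

The minimum uncertainty in position is:
Δx_min = ℏ/(2Δp)
Δx_min = (1.055e-34 J·s) / (2 × 5.360e-28 kg·m/s)
Δx_min = 9.837e-08 m = 98.374 nm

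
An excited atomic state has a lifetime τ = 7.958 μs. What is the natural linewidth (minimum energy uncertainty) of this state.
41.355 peV

Using the energy-time uncertainty principle:
ΔEΔt ≥ ℏ/2

The lifetime τ represents the time uncertainty Δt.
The natural linewidth (minimum energy uncertainty) is:

ΔE = ℏ/(2τ)
ΔE = (1.055e-34 J·s) / (2 × 7.958e-06 s)
ΔE = 6.626e-30 J = 41.355 peV

This natural linewidth limits the precision of spectroscopic measurements.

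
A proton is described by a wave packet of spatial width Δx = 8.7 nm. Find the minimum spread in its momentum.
6.061 × 10^-27 kg·m/s

For a wave packet, the spatial width Δx and momentum spread Δp are related by the uncertainty principle:
ΔxΔp ≥ ℏ/2

The minimum momentum spread is:
Δp_min = ℏ/(2Δx)
Δp_min = (1.055e-34 J·s) / (2 × 8.700e-09 m)
Δp_min = 6.061e-27 kg·m/s

A wave packet cannot have both a well-defined position and well-defined momentum.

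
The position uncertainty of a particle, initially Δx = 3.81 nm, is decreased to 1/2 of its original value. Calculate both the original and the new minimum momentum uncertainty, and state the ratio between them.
Original Δp_min = 1.384 × 10^-26 kg·m/s; new Δp'_min = 2.768 × 10^-26 kg·m/s; ratio Δp'_min/Δp_min = 2.

From the uncertainty principle ΔxΔp ≥ ℏ/2, the minimum momentum uncertainty is Δp_min = ℏ/(2Δx).

Original (Δx = 3.81 nm = 3.810e-09 m):
Δp_min = (1.055e-34 J·s)/(2 × 3.810e-09 m) = 1.384e-26 kg·m/s

When Δx → (1/2)Δx:
Δp'_min = ℏ/(2 × (1/2)Δx) = 2 × ℏ/(2Δx) = 2 × Δp_min
Δp'_min = 2 × 1.384e-26 kg·m/s = 2.768e-26 kg·m/s

Since Δp_min ∝ 1/Δx, when Δx is decreased to 1/2 of its original value, Δp_min increases to 2 times its original value.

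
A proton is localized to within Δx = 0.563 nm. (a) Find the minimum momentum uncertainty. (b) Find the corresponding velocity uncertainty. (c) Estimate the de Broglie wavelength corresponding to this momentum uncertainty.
(a) Δp_min = 9.366 × 10^-26 kg·m/s
(b) Δv_min = 55.994 m/s
(c) λ_dB = 7.075 nm

Step-by-step:

(a) From the uncertainty principle:
Δp_min = ℏ/(2Δx) = (1.055e-34 J·s)/(2 × 5.630e-10 m) = 9.366e-26 kg·m/s

(b) The velocity uncertainty:
Δv = Δp/m = (9.366e-26 kg·m/s)/(1.673e-27 kg) = 5.599e+01 m/s = 55.994 m/s

(c) The de Broglie wavelength for this momentum:
λ = h/p = (6.626e-34 J·s)/(9.366e-26 kg·m/s) = 7.075e-09 m = 7.075 nm

Note: The de Broglie wavelength is comparable to the localization size, as expected from wave-particle duality.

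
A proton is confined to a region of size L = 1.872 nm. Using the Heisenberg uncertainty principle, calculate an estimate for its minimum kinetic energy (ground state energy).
1.480 μeV

Using the uncertainty principle to estimate ground state energy:

1. The position uncertainty is approximately the confinement size:
   Δx ≈ L = 1.872e-09 m

2. From ΔxΔp ≥ ℏ/2, the minimum momentum uncertainty is:
   Δp ≈ ℏ/(2L) = 2.817e-26 kg·m/s

3. The kinetic energy is approximately:
   KE ≈ (Δp)²/(2m) = (2.817e-26)²/(2 × 1.673e-27 kg)
   KE ≈ 2.372e-25 J = 1.480 μeV

This is an order-of-magnitude estimate of the ground state energy.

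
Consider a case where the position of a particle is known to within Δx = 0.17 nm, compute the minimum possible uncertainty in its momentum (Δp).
3.102 × 10^-25 kg·m/s

Using the Heisenberg uncertainty principle:
ΔxΔp ≥ ℏ/2

The minimum uncertainty in momentum is:
Δp_min = ℏ/(2Δx)
Δp_min = (1.055e-34 J·s) / (2 × 1.700e-10 m)
Δp_min = 3.102e-25 kg·m/s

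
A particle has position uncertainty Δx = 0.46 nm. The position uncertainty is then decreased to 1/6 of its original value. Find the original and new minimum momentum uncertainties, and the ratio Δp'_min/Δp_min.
Original Δp_min = 1.146 × 10^-25 kg·m/s; new Δp'_min = 6.878 × 10^-25 kg·m/s; ratio Δp'_min/Δp_min = 6.

From the uncertainty principle ΔxΔp ≥ ℏ/2, the minimum momentum uncertainty is Δp_min = ℏ/(2Δx).

Original (Δx = 0.46 nm = 4.600e-10 m):
Δp_min = (1.055e-34 J·s)/(2 × 4.600e-10 m) = 1.146e-25 kg·m/s

When Δx → (1/6)Δx:
Δp'_min = ℏ/(2 × (1/6)Δx) = 6 × ℏ/(2Δx) = 6 × Δp_min
Δp'_min = 6 × 1.146e-25 kg·m/s = 6.878e-25 kg·m/s

Since Δp_min ∝ 1/Δx, when Δx is decreased to 1/6 of its original value, Δp_min increases to 6 times its original value.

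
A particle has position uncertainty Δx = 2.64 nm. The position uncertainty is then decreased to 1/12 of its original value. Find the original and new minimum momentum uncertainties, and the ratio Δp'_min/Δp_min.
Original Δp_min = 1.997 × 10^-26 kg·m/s; new Δp'_min = 2.397 × 10^-25 kg·m/s; ratio Δp'_min/Δp_min = 12.

From the uncertainty principle ΔxΔp ≥ ℏ/2, the minimum momentum uncertainty is Δp_min = ℏ/(2Δx).

Original (Δx = 2.64 nm = 2.640e-09 m):
Δp_min = (1.055e-34 J·s)/(2 × 2.640e-09 m) = 1.997e-26 kg·m/s

When Δx → (1/12)Δx:
Δp'_min = ℏ/(2 × (1/12)Δx) = 12 × ℏ/(2Δx) = 12 × Δp_min
Δp'_min = 12 × 1.997e-26 kg·m/s = 2.397e-25 kg·m/s

Since Δp_min ∝ 1/Δx, when Δx is decreased to 1/12 of its original value, Δp_min increases to 12 times its original value.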